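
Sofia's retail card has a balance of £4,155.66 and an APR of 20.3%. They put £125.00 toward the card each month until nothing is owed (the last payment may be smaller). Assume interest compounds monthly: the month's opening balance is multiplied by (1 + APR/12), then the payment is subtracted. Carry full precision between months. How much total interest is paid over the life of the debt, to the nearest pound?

Monthly rate r = 20.3%/12 = 1.69167% = 0.0169167.
Payoff takes n = ⌈−ln(1 − rB₀/P)/ln(1+r)⌉ = ⌈49.266⌉ = 50 payments; the last is £33.48.
Total paid = 49·£125.00 + £33.48 = £6,158.48.
Total interest = total paid − principal = £6,158.48 − £4,155.66 = £2,002.82.

£2,003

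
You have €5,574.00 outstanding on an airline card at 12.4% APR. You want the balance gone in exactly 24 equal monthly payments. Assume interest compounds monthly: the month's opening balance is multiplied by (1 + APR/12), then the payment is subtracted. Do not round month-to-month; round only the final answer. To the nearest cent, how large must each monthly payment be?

€263.43

Monthly rate r = 12.4%/12 = 1.03333% = 0.0103333.
Level-payment amortization: P = B₀·r / (1 − (1+r)^(−n)) = 5574.00·0.0103333 / (1 − 1.01033^(−24)).
Denominator 1 − (1+r)^(−24) = 0.218646359.
P = 57.598 / 0.218646359 ≈ 263.43.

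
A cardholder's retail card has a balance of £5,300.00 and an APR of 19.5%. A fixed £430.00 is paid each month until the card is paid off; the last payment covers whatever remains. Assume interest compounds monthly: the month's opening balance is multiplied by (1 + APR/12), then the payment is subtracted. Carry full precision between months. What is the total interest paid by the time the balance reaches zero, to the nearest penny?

Monthly rate r = 19.5%/12 = 1.625% = 0.01625.
Payoff takes n = ⌈−ln(1 − rB₀/P)/ln(1+r)⌉ = ⌈13.866⌉ = 14 payments; the last is £372.67.
Total paid = 13·£430.00 + £372.67 = £5,962.67.
Total interest = total paid − principal = £5,962.67 − £5,300.00 = £662.67.

£662.67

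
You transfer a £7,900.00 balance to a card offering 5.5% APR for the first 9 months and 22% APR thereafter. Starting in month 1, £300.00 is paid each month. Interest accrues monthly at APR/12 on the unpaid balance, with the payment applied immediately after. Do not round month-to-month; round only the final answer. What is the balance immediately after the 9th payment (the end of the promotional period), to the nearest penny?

Promo months 1–9 at r₀ = 5.5%/12 = 0.00458333; months 10+ at r₁ = 22%/12 = 0.0183333.
After month 9: iterate B ← B·(1+r₀) − £300.00 for 9 months → £5,481.88.

£5,481.88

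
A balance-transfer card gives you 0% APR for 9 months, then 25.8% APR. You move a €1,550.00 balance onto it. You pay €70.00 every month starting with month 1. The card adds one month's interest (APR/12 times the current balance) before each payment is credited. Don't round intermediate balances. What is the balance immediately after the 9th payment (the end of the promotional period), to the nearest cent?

Promo months 1–9 at r₀ = 0%/12 = 0; months 10+ at r₁ = 25.8%/12 = 0.0215.
After month 9 (no interest yet): B = €1,550.00 − 9·€70.00 = €920.00.

€920.00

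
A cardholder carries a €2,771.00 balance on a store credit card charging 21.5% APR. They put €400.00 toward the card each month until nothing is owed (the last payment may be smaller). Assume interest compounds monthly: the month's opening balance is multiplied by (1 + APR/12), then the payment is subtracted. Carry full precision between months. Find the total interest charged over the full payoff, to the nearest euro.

Monthly rate r = 21.5%/12 = 1.79167% = 0.0179167.
Payoff takes n = ⌈−ln(1 − rB₀/P)/ln(1+r)⌉ = ⌈7.463⌉ = 8 payments; the last is €185.98.
Total paid = 7·€400.00 + €185.98 = €2,985.98.
Total interest = total paid − principal = €2,985.98 − €2,771.00 = €214.98.

€215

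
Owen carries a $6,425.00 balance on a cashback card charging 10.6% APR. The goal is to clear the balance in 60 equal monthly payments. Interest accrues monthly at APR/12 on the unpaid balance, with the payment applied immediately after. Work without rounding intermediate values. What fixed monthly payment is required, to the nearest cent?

$138.42

Monthly rate r = 10.6%/12 = 0.883333% = 0.00883333.
Level-payment amortization: P = B₀·r / (1 − (1+r)^(−n)) = 6425.00·0.00883333 / (1 − 1.00883^(−60)).
Denominator 1 − (1+r)^(−60) = 0.41002367.
P = 56.7542 / 0.41002367 ≈ 138.42.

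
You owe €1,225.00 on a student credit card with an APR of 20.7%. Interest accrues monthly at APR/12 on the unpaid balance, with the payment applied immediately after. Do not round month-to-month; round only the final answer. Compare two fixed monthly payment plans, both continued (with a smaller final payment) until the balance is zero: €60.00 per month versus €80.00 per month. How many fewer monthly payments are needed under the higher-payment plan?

Monthly rate r = 20.7%/12 = 1.725% = 0.01725.
At €60.00/mo: n = ⌈−ln(1 − rB₀/P)/ln(1+r)⌉ = 26 payments (last €23.21); total interest = total paid − €1,225.00 = €298.21.
At €80.00/mo: 18 payments (last €74.73); total interest €209.73.
Payments saved = 26 − 18 = 8.

8 fewer payments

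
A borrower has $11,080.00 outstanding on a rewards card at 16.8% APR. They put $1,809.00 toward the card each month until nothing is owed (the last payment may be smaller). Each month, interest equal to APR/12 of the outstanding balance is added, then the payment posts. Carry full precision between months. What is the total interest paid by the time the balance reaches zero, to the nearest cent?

Monthly rate r = 16.8%/12 = 1.4% = 0.014.
Payoff takes n = ⌈−ln(1 − rB₀/P)/ln(1+r)⌉ = ⌈6.448⌉ = 7 payments; the last is $814.09.
Total paid = 6·$1,809.00 + $814.09 = $11,668.09.
Total interest = total paid − principal = $11,668.09 − $11,080.00 = $588.09.

$588.09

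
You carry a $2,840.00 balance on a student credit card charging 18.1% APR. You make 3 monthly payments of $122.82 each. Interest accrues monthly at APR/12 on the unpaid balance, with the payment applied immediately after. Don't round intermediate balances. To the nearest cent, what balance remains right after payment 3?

Monthly rate r = 18.1%/12 = 1.50833% = 0.0150833.
Each month: B ← B·(1+r) − $122.82.
Month 1: interest $42.84; balance after payment $2,760.02.
Month 2: interest $41.63; balance after payment $2,678.83.
Month 3: interest $40.41; balance after payment $2,596.41.

$2,596.41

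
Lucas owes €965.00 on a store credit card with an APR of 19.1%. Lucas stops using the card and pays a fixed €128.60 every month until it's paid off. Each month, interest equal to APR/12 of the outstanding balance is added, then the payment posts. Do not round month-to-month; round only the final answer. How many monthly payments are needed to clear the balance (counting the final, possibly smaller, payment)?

9 payments

Monthly rate r = 19.1%/12 = 1.59167% = 0.0159167.
Recurrence: B ← B·(1+r) − €128.60.
Month 1: interest €15.36; balance after payment €851.76.
Month 2: interest €13.56; balance after payment €736.72.
Closed form: n = −ln(1 − rB₀/P)/ln(1+r) = −ln(0.88056)/ln(1.01592) ≈ 8.055, so the balance reaches zero during payment 9.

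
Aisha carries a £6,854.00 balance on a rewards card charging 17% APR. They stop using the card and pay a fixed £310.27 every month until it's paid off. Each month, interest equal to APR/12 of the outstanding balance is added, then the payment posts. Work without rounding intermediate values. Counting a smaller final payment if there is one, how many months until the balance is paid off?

Monthly rate r = 17%/12 = 1.41667% = 0.0141667.
Recurrence: B ← B·(1+r) − £310.27.
Month 1: interest £97.10; balance after payment £6,640.83.
Month 2: interest £94.08; balance after payment £6,424.64.
Closed form: n = −ln(1 − rB₀/P)/ln(1+r) = −ln(0.68705)/ln(1.01417) ≈ 26.682, so the balance reaches zero during payment 27.

27 months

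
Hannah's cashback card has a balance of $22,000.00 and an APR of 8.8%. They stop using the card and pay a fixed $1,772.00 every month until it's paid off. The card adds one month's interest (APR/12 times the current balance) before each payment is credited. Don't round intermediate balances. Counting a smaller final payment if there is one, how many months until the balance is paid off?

Monthly rate r = 8.8%/12 = 0.733333% = 0.00733333.
Recurrence: B ← B·(1+r) − $1,772.00.
Month 1: interest $161.33; balance after payment $20,389.33.
Month 2: interest $149.52; balance after payment $18,766.86.
Closed form: n = −ln(1 − rB₀/P)/ln(1+r) = −ln(0.90895)/ln(1.00733) ≈ 13.065, so the balance reaches zero during payment 14.

14 months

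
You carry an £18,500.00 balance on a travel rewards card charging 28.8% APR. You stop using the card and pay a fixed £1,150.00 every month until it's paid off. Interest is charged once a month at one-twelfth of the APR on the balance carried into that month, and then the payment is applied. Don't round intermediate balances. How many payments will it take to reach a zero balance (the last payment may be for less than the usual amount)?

21 months

Monthly rate r = 28.8%/12 = 2.4% = 0.024.
Recurrence: B ← B·(1+r) − £1,150.00.
Month 1: interest £444.00; balance after payment £17,794.00.
Month 2: interest £427.06; balance after payment £17,071.06.
Closed form: n = −ln(1 − rB₀/P)/ln(1+r) = −ln(0.61391)/ln(1.024) ≈ 20.572, so the balance reaches zero during payment 21.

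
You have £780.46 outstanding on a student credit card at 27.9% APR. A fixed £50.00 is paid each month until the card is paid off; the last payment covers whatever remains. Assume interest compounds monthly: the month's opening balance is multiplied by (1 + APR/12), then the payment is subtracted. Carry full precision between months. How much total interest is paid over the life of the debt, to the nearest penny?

Monthly rate r = 27.9%/12 = 2.325% = 0.02325.
Payoff takes n = ⌈−ln(1 − rB₀/P)/ln(1+r)⌉ = ⌈19.616⌉ = 20 payments; the last is £30.93.
Total paid = 19·£50.00 + £30.93 = £980.93.
Total interest = total paid − principal = £980.93 − £780.46 = £200.47.

£200.47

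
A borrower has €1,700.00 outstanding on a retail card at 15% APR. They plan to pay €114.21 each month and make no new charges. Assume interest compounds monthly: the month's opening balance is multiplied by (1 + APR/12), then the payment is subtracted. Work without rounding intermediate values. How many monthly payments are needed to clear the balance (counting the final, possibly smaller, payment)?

17 payments

Monthly rate r = 15%/12 = 1.25% = 0.0125.
Recurrence: B ← B·(1+r) − €114.21.
Month 1: interest €21.25; balance after payment €1,607.04.
Month 2: interest €20.09; balance after payment €1,512.92.
Closed form: n = −ln(1 − rB₀/P)/ln(1+r) = −ln(0.81394)/ln(1.0125) ≈ 16.572, so the balance reaches zero during payment 17.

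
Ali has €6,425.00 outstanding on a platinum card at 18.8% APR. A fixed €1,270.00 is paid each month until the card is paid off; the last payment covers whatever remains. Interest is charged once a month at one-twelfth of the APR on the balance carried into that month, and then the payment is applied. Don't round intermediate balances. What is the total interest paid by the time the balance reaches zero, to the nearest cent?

Monthly rate r = 18.8%/12 = 1.56667% = 0.0156667.
Payoff takes n = ⌈−ln(1 − rB₀/P)/ln(1+r)⌉ = ⌈5.312⌉ = 6 payments; the last is €398.35.
Total paid = 5·€1,270.00 + €398.35 = €6,748.35.
Total interest = total paid − principal = €6,748.35 − €6,425.00 = €323.35.

€323.35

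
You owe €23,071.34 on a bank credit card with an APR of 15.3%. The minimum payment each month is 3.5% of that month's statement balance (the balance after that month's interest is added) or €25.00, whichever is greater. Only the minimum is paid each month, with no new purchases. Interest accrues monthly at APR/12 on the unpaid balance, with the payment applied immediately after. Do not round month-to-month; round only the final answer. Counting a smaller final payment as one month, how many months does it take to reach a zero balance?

Monthly rate r = 15.3%/12 = 1.275% = 0.01275.
While 3.5% of the post-interest balance exceeds €25.00, each month B ← (B·(1+r))·(1 − 0.035), i.e. B shrinks by the factor (1+r)·0.965 = 0.9773.
This holds for months 1–152. Entering month 153 the balance is €703.99; 3.5% of the post-interest balance is now below €25.00, so the flat €25.00 minimum applies from here.
From month 153 a fixed €25.00 at rate r clears €703.99 in 36 more payments. Total: 152 + 36 = 188 months.

188 months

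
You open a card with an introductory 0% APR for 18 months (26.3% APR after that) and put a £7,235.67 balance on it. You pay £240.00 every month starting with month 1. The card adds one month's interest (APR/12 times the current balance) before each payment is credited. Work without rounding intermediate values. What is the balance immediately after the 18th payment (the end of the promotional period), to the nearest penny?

Promo months 1–18 at r₀ = 0%/12 = 0; months 19+ at r₁ = 26.3%/12 = 0.0219167.
After month 18 (no interest yet): B = £7,235.67 − 18·£240.00 = £2,915.67.

£2,915.67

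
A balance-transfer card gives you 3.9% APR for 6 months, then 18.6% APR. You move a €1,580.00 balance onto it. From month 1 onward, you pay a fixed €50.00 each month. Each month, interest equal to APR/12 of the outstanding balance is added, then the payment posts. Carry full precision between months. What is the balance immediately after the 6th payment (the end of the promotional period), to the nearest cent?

Promo months 1–6 at r₀ = 3.9%/12 = 0.00325; months 7+ at r₁ = 18.6%/12 = 0.0155.
After month 6: iterate B ← B·(1+r₀) − €50.00 for 6 months → €1,308.61.

€1,308.61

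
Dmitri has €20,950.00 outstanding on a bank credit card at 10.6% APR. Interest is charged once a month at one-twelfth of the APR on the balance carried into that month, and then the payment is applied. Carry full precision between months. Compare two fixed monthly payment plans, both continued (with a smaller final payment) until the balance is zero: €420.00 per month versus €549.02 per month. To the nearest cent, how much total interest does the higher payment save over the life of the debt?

€2,079.41

Monthly rate r = 10.6%/12 = 0.883333% = 0.00883333.
At €420.00/mo: n = ⌈−ln(1 − rB₀/P)/ln(1+r)⌉ = 67 payments (last €22.89); total interest = total paid − €20,950.00 = €6,792.89.
At €549.02/mo: 47 payments (last €408.56); total interest €4,713.48.
Interest saved = €6,792.89 − €4,713.48 = €2,079.41.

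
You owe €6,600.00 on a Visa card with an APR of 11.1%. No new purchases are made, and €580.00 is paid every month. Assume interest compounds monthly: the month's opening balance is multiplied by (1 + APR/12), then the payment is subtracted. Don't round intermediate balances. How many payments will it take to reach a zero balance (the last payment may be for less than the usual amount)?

Monthly rate r = 11.1%/12 = 0.925% = 0.00925.
Recurrence: B ← B·(1+r) − €580.00.
Month 1: interest €61.05; balance after payment €6,081.05.
Month 2: interest €56.25; balance after payment €5,557.30.
Closed form: n = −ln(1 − rB₀/P)/ln(1+r) = −ln(0.89474)/ln(1.00925) ≈ 12.079, so the balance reaches zero during payment 13.

13 months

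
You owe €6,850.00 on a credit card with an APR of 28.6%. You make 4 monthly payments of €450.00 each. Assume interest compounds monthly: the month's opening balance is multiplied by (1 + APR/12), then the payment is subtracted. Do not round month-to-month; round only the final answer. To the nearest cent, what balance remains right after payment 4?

€5,661.37

Monthly rate r = 28.6%/12 = 2.38333% = 0.0238333.
Each month: B ← B·(1+r) − €450.00.
Month 1: interest €163.26; balance after payment €6,563.26.
Month 2: interest €156.42; balance after payment €6,269.68.
Month 3: interest €149.43; balance after payment €5,969.11.
Month 4: interest €142.26; balance after payment €5,661.37.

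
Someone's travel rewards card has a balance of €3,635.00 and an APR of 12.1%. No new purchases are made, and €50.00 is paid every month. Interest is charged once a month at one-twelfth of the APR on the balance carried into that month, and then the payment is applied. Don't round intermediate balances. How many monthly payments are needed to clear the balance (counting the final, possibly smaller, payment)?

132 months

Monthly rate r = 12.1%/12 = 1.00833% = 0.0100833.
Recurrence: B ← B·(1+r) − €50.00.
Month 1: interest €36.65; balance after payment €3,621.65.
Month 2: interest €36.52; balance after payment €3,608.17.
Closed form: n = −ln(1 − rB₀/P)/ln(1+r) = −ln(0.26694)/ln(1.01008) ≈ 131.640, so the balance reaches zero during payment 132.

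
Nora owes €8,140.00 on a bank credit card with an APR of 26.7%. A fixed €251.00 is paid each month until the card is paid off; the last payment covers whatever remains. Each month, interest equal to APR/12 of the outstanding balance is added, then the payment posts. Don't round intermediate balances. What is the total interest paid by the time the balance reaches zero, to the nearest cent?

Monthly rate r = 26.7%/12 = 2.225% = 0.02225.
Payoff takes n = ⌈−ln(1 − rB₀/P)/ln(1+r)⌉ = ⌈58.102⌉ = 59 payments; the last is €25.91.
Total paid = 58·€251.00 + €25.91 = €14,583.91.
Total interest = total paid − principal = €14,583.91 − €8,140.00 = €6,443.91.

€6,443.91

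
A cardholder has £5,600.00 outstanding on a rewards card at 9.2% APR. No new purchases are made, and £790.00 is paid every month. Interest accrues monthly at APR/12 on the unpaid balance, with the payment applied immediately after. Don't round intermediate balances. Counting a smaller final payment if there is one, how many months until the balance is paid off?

Monthly rate r = 9.2%/12 = 0.766667% = 0.00766667.
Recurrence: B ← B·(1+r) − £790.00.
Month 1: interest £42.93; balance after payment £4,852.93.
Month 2: interest £37.21; balance after payment £4,100.14.
Closed form: n = −ln(1 − rB₀/P)/ln(1+r) = −ln(0.94565)/ln(1.00767) ≈ 7.316, so the balance reaches zero during payment 8.

8 months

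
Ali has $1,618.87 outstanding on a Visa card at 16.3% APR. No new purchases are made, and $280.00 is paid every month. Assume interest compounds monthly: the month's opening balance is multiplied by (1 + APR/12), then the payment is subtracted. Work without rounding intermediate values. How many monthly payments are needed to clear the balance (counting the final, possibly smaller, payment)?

Monthly rate r = 16.3%/12 = 1.35833% = 0.0135833.
Recurrence: B ← B·(1+r) − $280.00.
Month 1: interest $21.99; balance after payment $1,360.86.
Month 2: interest $18.49; balance after payment $1,099.34.
Closed form: n = −ln(1 − rB₀/P)/ln(1+r) = −ln(0.92147)/ln(1.01358) ≈ 6.062, so the balance reaches zero during payment 7.

7 months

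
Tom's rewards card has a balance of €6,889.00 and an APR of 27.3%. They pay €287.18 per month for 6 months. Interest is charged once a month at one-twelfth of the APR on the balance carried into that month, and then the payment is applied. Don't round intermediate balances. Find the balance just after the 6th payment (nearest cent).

€6,060.38

Monthly rate r = 27.3%/12 = 2.275% = 0.02275.
Each month: B ← B·(1+r) − €287.18.
Month 1: interest €156.72; balance after payment €6,758.54.
Month 2: interest €153.76; balance after payment €6,625.12.
Month 3: interest €150.72; balance after payment €6,488.66.
Month 4: interest €147.62; balance after payment €6,349.10.
Month 5: interest €144.44; balance after payment €6,206.36.
Month 6: interest €141.19; balance after payment €6,060.38.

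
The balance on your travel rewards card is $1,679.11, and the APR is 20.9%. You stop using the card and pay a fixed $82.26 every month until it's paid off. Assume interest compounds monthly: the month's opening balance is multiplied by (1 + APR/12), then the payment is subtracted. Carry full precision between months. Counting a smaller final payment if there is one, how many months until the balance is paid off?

Monthly rate r = 20.9%/12 = 1.74167% = 0.0174167.
Recurrence: B ← B·(1+r) − $82.26.
Month 1: interest $29.24; balance after payment $1,626.09.
Month 2: interest $28.32; balance after payment $1,572.16.
Closed form: n = −ln(1 − rB₀/P)/ln(1+r) = −ln(0.64449)/ln(1.01742) ≈ 25.442, so the balance reaches zero during payment 26.

26 months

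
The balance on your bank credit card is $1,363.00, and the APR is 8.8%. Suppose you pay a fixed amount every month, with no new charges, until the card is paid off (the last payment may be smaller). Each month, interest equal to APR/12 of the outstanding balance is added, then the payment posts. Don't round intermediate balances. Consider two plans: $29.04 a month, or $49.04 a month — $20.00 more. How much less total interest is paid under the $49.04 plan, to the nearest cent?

$146.97

Monthly rate r = 8.8%/12 = 0.733333% = 0.00733333.
At $29.04/mo: n = ⌈−ln(1 − rB₀/P)/ln(1+r)⌉ = 58 payments (last $21.53); total interest = total paid − $1,363.00 = $313.81.
At $49.04/mo: 32 payments (last $9.60); total interest $166.84.
Interest saved = $313.81 − $166.84 = $146.97.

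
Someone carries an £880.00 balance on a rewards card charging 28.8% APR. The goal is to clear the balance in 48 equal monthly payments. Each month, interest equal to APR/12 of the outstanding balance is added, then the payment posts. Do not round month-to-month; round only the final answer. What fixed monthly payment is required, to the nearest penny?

£31.07

Monthly rate r = 28.8%/12 = 2.4% = 0.024.
Level-payment amortization: P = B₀·r / (1 − (1+r)^(−n)) = 880.00·0.024 / (1 − 1.024^(−48)).
Denominator 1 − (1+r)^(−48) = 0.679666705.
P = 21.12 / 0.679666705 ≈ 31.07.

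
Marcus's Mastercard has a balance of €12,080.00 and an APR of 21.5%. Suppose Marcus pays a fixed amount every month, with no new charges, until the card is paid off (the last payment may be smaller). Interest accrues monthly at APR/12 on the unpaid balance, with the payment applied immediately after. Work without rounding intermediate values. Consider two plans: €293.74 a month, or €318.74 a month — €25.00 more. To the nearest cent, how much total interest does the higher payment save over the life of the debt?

€1,684.18

Monthly rate r = 21.5%/12 = 1.79167% = 0.0179167.
At €293.74/mo: n = ⌈−ln(1 − rB₀/P)/ln(1+r)⌉ = 76 payments (last €51.00); total interest = total paid − €12,080.00 = €10,001.50.
At €318.74/mo: 64 payments (last €316.70); total interest €8,317.32.
Interest saved = €10,001.50 − €8,317.32 = €1,684.18.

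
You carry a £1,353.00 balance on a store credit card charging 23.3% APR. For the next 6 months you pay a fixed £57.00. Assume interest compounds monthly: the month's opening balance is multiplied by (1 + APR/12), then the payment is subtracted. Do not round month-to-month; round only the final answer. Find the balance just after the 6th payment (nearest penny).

£1,159.44

Monthly rate r = 23.3%/12 = 1.94167% = 0.0194167.
Each month: B ← B·(1+r) − £57.00.
Month 1: interest £26.27; balance after payment £1,322.27.
Month 2: interest £25.67; balance after payment £1,290.94.
Month 3: interest £25.07; balance after payment £1,259.01.
Month 4: interest £24.45; balance after payment £1,226.46.
Month 5: interest £23.81; balance after payment £1,193.27.
Month 6: interest £23.17; balance after payment £1,159.44.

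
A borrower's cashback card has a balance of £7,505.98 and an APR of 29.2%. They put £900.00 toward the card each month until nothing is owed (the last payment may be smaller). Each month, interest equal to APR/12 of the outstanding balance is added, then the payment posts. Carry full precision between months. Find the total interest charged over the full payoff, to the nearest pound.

£988

Monthly rate r = 29.2%/12 = 2.43333% = 0.0243333.
Payoff takes n = ⌈−ln(1 − rB₀/P)/ln(1+r)⌉ = ⌈9.435⌉ = 10 payments; the last is £393.73.
Total paid = 9·£900.00 + £393.73 = £8,493.73.
Total interest = total paid − principal = £8,493.73 − £7,505.98 = £987.75.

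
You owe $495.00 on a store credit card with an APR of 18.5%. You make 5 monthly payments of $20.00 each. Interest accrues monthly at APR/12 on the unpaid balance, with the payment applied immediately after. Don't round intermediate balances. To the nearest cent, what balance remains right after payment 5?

$431.22

Monthly rate r = 18.5%/12 = 1.54167% = 0.0154167.
Each month: B ← B·(1+r) − $20.00.
Month 1: interest $7.63; balance after payment $482.63.
Month 2: interest $7.44; balance after payment $470.07.
Month 3: interest $7.25; balance after payment $457.32.
Month 4: interest $7.05; balance after payment $444.37.
Month 5: interest $6.85; balance after payment $431.22.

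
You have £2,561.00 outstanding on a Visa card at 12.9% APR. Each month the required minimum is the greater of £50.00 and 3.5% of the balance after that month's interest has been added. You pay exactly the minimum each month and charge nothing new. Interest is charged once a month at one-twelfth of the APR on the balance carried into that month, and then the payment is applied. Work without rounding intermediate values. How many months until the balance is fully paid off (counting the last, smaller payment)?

58 months

Monthly rate r = 12.9%/12 = 1.075% = 0.01075.
While 3.5% of the post-interest balance exceeds £50.00, each month B ← (B·(1+r))·(1 − 0.035), i.e. B shrinks by the factor (1+r)·0.965 = 0.97537.
This holds for months 1–24. Entering month 25 the balance is £1,407.72; 3.5% of the post-interest balance is now below £50.00, so the flat £50.00 minimum applies from here.
From month 25 a fixed £50.00 at rate r clears £1,407.72 in 34 more payments. Total: 24 + 34 = 58 months.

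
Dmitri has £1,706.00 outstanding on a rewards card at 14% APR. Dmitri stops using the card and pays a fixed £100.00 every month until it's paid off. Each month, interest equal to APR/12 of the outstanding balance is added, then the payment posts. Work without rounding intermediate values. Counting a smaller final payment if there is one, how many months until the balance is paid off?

Monthly rate r = 14%/12 = 1.16667% = 0.0116667.
Recurrence: B ← B·(1+r) − £100.00.
Month 1: interest £19.90; balance after payment £1,625.90.
Month 2: interest £18.97; balance after payment £1,544.87.
Closed form: n = −ln(1 − rB₀/P)/ln(1+r) = −ln(0.80097)/ln(1.01167) ≈ 19.134, so the balance reaches zero during payment 20.

20 payments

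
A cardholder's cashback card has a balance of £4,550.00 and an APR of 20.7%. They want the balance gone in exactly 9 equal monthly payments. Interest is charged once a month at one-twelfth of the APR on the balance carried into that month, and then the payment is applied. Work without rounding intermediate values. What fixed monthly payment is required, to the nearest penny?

£550.15

Monthly rate r = 20.7%/12 = 1.725% = 0.01725.
Level-payment amortization: P = B₀·r / (1 − (1+r)^(−n)) = 4550.00·0.01725 / (1 − 1.01725^(−9)).
Denominator 1 − (1+r)^(−9) = 0.142664685.
P = 78.4875 / 0.142664685 ≈ 550.15.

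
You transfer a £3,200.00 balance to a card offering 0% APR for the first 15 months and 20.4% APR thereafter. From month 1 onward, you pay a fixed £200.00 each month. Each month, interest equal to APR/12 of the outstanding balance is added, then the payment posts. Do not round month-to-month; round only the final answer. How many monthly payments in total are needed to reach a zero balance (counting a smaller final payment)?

Promo months 1–15 at r₀ = 0%/12 = 0; months 16+ at r₁ = 20.4%/12 = 0.017.
After month 15 (no interest yet): B = £3,200.00 − 15·£200.00 = £200.00.
Then at r₁ with £200.00/mo: n₂ = −ln(1 − r₁·B/P)/ln(1+r₁) ≈ 1.02 → 2 more payments.

17 payments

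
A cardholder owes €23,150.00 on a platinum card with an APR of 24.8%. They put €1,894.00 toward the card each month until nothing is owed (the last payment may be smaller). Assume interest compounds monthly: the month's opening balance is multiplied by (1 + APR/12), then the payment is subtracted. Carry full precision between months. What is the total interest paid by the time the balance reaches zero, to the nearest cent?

Monthly rate r = 24.8%/12 = 2.06667% = 0.0206667.
Payoff takes n = ⌈−ln(1 − rB₀/P)/ln(1+r)⌉ = ⌈14.234⌉ = 15 payments; the last is €445.77.
Total paid = 14·€1,894.00 + €445.77 = €26,961.77.
Total interest = total paid − principal = €26,961.77 − €23,150.00 = €3,811.77.

€3,811.77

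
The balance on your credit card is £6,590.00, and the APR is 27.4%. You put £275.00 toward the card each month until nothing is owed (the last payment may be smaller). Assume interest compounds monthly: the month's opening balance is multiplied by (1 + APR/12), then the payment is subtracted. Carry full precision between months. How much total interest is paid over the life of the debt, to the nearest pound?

Monthly rate r = 27.4%/12 = 2.28333% = 0.0228333.
Payoff takes n = ⌈−ln(1 − rB₀/P)/ln(1+r)⌉ = ⌈35.091⌉ = 36 payments; the last is £25.33.
Total paid = 35·£275.00 + £25.33 = £9,650.33.
Total interest = total paid − principal = £9,650.33 − £6,590.00 = £3,060.33.

£3,060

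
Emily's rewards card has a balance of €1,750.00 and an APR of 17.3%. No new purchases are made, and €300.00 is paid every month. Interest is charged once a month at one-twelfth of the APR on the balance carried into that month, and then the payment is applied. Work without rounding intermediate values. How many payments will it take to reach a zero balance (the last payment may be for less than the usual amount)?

7 months

Monthly rate r = 17.3%/12 = 1.44167% = 0.0144167.
Recurrence: B ← B·(1+r) − €300.00.
Month 1: interest €25.23; balance after payment €1,475.23.
Month 2: interest €21.27; balance after payment €1,196.50.
Closed form: n = −ln(1 − rB₀/P)/ln(1+r) = −ln(0.9159)/ln(1.01442) ≈ 6.137, so the balance reaches zero during payment 7.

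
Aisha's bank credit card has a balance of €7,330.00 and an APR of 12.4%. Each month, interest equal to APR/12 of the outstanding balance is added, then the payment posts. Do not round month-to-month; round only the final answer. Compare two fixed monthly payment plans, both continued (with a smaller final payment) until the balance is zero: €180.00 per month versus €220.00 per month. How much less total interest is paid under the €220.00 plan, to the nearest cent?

Monthly rate r = 12.4%/12 = 1.03333% = 0.0103333.
At €180.00/mo: n = ⌈−ln(1 − rB₀/P)/ln(1+r)⌉ = 54 payments (last €21.89); total interest = total paid − €7,330.00 = €2,231.89.
At €220.00/mo: 42 payments (last €11.63); total interest €1,701.63.
Interest saved = €2,231.89 − €1,701.63 = €530.26.

€530.26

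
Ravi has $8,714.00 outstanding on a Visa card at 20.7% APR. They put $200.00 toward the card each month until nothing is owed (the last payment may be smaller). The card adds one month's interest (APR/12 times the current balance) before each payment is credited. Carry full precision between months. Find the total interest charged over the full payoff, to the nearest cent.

$7,571.89

Monthly rate r = 20.7%/12 = 1.725% = 0.01725.
Payoff takes n = ⌈−ln(1 − rB₀/P)/ln(1+r)⌉ = ⌈81.427⌉ = 82 payments; the last is $85.89.
Total paid = 81·$200.00 + $85.89 = $16,285.89.
Total interest = total paid − principal = $16,285.89 − $8,714.00 = $7,571.89.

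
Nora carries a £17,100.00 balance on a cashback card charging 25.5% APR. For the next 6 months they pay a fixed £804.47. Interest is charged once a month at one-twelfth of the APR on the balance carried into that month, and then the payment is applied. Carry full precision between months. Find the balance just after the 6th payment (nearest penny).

£14,308.78

Monthly rate r = 25.5%/12 = 2.125% = 0.02125.
Each month: B ← B·(1+r) − £804.47.
Month 1: interest £363.38; balance after payment £16,658.90.
Month 2: interest £354.00; balance after payment £16,208.44.
Month 3: interest £344.43; balance after payment £15,748.40.
Month 4: interest £334.65; balance after payment £15,278.58.
Month 5: interest £324.67; balance after payment £14,798.78.
Month 6: interest £314.47; balance after payment £14,308.78.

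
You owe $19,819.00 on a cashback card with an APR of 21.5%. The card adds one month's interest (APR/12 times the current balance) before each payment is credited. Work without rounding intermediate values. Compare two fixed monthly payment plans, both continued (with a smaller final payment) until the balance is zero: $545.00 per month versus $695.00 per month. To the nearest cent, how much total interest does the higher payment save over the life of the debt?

Monthly rate r = 21.5%/12 = 1.79167% = 0.0179167.
At $545.00/mo: n = ⌈−ln(1 − rB₀/P)/ln(1+r)⌉ = 60 payments (last $200.99); total interest = total paid − $19,819.00 = $12,536.99.
At $695.00/mo: 41 payments (last $193.40); total interest $8,174.40.
Interest saved = $12,536.99 − $8,174.40 = $4,362.59.

$4,362.59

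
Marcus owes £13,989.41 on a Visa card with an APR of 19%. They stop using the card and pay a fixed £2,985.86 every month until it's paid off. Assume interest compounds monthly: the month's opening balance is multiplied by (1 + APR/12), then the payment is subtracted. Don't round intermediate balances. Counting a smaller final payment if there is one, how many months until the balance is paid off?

Monthly rate r = 19%/12 = 1.58333% = 0.0158333.
Recurrence: B ← B·(1+r) − £2,985.86.
Month 1: interest £221.50; balance after payment £11,225.05.
Month 2: interest £177.73; balance after payment £8,416.92.
Month 3: interest £133.27; balance after payment £5,564.33.
Month 4: interest £88.10; balance after payment £2,666.57.
Month 5: interest £42.22; balance after payment £0.00.

5 months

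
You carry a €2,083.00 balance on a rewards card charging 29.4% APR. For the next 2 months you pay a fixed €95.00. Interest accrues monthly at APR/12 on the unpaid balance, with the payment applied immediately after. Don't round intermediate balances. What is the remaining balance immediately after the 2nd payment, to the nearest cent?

Monthly rate r = 29.4%/12 = 2.45% = 0.0245.
Each month: B ← B·(1+r) − €95.00.
Month 1: interest €51.03; balance after payment €2,039.03.
Month 2: interest €49.96; balance after payment €1,993.99.

€1,993.99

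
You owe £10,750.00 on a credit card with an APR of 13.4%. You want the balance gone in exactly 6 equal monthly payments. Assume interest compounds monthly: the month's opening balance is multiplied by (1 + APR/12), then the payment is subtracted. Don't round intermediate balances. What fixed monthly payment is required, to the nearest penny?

Monthly rate r = 13.4%/12 = 1.11667% = 0.0111667.
Level-payment amortization: P = B₀·r / (1 − (1+r)^(−n)) = 10750.00·0.0111667 / (1 − 1.01117^(−6)).
Denominator 1 − (1+r)^(−6) = 0.064457476.
P = 120.042 / 0.064457476 ≈ 1862.34.

£1,862.34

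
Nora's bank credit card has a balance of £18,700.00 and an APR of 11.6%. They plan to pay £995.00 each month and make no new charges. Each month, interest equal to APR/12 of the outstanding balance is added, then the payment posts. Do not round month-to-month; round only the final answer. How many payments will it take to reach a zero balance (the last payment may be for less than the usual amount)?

21 payments

Monthly rate r = 11.6%/12 = 0.966667% = 0.00966667.
Recurrence: B ← B·(1+r) − £995.00.
Month 1: interest £180.77; balance after payment £17,885.77.
Month 2: interest £172.90; balance after payment £17,063.66.
Closed form: n = −ln(1 − rB₀/P)/ln(1+r) = −ln(0.81832)/ln(1.00967) ≈ 20.841, so the balance reaches zero during payment 21.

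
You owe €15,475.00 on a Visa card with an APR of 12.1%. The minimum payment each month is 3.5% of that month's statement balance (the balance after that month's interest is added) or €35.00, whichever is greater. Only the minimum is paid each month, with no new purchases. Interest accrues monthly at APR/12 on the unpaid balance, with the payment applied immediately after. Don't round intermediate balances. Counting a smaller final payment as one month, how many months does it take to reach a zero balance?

Monthly rate r = 12.1%/12 = 1.00833% = 0.0100833.
While 3.5% of the post-interest balance exceeds €35.00, each month B ← (B·(1+r))·(1 − 0.035), i.e. B shrinks by the factor (1+r)·0.965 = 0.97473.
This holds for months 1–108. Entering month 109 the balance is €975.35; 3.5% of the post-interest balance is now below €35.00, so the flat €35.00 minimum applies from here.
From month 109 a fixed €35.00 at rate r clears €975.35 in 33 more payments. Total: 108 + 33 = 141 months.

141 months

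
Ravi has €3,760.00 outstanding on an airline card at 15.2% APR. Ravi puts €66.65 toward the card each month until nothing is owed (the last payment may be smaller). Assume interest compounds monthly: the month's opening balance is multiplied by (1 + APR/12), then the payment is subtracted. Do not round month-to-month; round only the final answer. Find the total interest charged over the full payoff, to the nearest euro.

€2,879

Monthly rate r = 15.2%/12 = 1.26667% = 0.0126667.
Payoff takes n = ⌈−ln(1 − rB₀/P)/ln(1+r)⌉ = ⌈99.609⌉ = 100 payments; the last is €40.68.
Total paid = 99·€66.65 + €40.68 = €6,639.03.
Total interest = total paid − principal = €6,639.03 − €3,760.00 = €2,879.03.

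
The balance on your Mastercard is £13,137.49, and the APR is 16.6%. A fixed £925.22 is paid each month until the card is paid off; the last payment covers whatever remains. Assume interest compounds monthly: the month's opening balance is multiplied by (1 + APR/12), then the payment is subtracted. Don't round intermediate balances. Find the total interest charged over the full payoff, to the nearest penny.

Monthly rate r = 16.6%/12 = 1.38333% = 0.0138333.
Payoff takes n = ⌈−ln(1 − rB₀/P)/ln(1+r)⌉ = ⌈15.918⌉ = 16 payments; the last is £849.39.
Total paid = 15·£925.22 + £849.39 = £14,727.69.
Total interest = total paid − principal = £14,727.69 − £13,137.49 = £1,590.20.

£1,590.20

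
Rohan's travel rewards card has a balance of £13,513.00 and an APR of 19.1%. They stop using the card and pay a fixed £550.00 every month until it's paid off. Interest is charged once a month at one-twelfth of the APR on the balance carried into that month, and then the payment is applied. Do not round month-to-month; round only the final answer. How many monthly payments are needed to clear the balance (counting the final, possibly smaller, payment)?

32 payments

Monthly rate r = 19.1%/12 = 1.59167% = 0.0159167.
Recurrence: B ← B·(1+r) − £550.00.
Month 1: interest £215.08; balance after payment £13,178.08.
Month 2: interest £209.75; balance after payment £12,837.83.
Closed form: n = −ln(1 − rB₀/P)/ln(1+r) = −ln(0.60894)/ln(1.01592) ≈ 31.412, so the balance reaches zero during payment 32.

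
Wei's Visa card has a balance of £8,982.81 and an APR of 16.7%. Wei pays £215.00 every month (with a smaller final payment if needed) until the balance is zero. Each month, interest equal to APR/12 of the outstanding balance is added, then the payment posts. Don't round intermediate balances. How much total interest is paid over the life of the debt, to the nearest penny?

Monthly rate r = 16.7%/12 = 1.39167% = 0.0139167.
Payoff takes n = ⌈−ln(1 − rB₀/P)/ln(1+r)⌉ = ⌈63.018⌉ = 64 payments; the last is £3.80.
Total paid = 63·£215.00 + £3.80 = £13,548.80.
Total interest = total paid − principal = £13,548.80 − £8,982.81 = £4,565.99.

£4,565.99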